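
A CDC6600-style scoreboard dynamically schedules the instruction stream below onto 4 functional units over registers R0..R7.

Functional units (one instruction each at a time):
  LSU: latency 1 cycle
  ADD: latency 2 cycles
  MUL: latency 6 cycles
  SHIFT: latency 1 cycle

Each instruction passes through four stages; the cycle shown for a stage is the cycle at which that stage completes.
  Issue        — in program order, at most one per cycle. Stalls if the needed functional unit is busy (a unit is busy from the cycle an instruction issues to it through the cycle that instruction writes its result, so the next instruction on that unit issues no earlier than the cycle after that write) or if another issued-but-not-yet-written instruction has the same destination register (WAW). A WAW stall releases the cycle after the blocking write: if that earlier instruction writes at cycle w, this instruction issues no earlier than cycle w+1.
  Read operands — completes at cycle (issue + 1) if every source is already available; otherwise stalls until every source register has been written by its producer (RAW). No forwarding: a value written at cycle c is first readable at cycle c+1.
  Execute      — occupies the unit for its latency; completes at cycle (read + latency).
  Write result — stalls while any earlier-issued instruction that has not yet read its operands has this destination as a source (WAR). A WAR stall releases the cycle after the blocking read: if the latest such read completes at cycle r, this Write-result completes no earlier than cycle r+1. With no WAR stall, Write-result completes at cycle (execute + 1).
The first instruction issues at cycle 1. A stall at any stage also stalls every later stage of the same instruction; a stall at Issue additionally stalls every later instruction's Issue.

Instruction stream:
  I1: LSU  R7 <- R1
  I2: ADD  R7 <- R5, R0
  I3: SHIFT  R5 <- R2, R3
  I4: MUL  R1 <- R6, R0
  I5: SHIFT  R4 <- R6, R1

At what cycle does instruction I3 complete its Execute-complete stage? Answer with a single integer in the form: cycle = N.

cycle = 8

I1 -> (1, 2, 3, 4)
I2 -> (5, 6, 8, 9)  // WAW R7: wait I1 write@4
I3 -> (6, 7, 8, 9)
I4 -> (7, 8, 14, 15)
I5 -> (10, 16, 17, 18)  // struct: SHIFT busy until I3 writes@9, RAW R1: wait I4 write@15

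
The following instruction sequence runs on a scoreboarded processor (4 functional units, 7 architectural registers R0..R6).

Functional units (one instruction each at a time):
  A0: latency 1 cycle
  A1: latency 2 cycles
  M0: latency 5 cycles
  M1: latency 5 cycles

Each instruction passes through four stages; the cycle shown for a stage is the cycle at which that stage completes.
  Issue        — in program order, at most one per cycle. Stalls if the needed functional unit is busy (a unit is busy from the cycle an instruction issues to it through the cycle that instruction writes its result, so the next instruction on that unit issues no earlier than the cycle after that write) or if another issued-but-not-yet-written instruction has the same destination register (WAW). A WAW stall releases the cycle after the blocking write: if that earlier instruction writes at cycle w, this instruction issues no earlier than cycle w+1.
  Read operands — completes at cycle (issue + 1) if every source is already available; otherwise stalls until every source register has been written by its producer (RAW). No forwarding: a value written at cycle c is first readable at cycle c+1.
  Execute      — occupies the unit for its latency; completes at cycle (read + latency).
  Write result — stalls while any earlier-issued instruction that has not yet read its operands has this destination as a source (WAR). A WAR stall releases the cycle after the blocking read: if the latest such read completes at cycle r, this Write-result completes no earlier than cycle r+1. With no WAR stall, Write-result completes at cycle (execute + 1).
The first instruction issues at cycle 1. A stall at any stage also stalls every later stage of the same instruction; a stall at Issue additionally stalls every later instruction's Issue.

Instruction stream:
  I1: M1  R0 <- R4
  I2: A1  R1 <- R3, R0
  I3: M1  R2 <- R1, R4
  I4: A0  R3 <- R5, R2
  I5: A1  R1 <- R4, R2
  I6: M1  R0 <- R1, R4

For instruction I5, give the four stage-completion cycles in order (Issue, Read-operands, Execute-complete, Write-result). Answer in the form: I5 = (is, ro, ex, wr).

I5 = (13, 20, 22, 23)

c1: issue I1 (M1)
c2: I1 read-ops · issue I2 (A1)
c7: I1 finished on M1
c8: I1→R0
c9: I2 read-ops · issue I3 (M1)
c10: issue I4 (A0)
c11: I2 finished on A1
c12: I2→R1
c13: I3 read-ops · issue I5 (A1)
c18: I3 finished on M1
c19: I3→R2
c20: I4 read-ops · I5 read-ops · issue I6 (M1)
c21: I4 finished on A0
c22: I4→R3 · I5 finished on A1
c23: I5→R1
c24: I6 read-ops
c29: I6 finished on M1
c30: I6→R0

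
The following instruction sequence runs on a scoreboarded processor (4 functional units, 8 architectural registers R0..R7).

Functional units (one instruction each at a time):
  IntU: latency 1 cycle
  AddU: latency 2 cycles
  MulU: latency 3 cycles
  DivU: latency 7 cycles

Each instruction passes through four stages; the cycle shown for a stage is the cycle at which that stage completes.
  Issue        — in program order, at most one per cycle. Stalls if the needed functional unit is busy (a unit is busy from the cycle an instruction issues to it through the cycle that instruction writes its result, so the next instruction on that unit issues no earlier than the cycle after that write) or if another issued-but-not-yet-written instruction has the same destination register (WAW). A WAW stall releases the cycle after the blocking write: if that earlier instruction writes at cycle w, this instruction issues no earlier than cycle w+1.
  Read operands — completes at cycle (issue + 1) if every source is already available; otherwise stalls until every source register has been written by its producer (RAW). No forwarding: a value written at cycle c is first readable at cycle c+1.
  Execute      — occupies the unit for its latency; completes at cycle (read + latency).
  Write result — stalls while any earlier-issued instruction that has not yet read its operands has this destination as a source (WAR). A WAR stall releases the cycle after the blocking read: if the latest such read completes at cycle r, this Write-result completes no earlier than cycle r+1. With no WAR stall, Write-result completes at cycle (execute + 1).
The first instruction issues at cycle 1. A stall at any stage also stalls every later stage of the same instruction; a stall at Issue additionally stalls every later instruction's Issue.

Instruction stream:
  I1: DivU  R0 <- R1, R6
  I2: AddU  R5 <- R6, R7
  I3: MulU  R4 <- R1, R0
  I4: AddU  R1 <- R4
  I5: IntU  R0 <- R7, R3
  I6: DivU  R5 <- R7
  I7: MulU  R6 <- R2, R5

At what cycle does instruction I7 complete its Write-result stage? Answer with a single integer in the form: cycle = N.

t=1  I1→DivU
t=2  I1 RO, I2→AddU
t=3  I2 RO, I3→MulU
t=5  I2 EX
t=6  I2 WR R5
t=7  I4→AddU
t=9  I1 EX
t=10  I1 WR R0
t=11  I3 RO, I5→IntU
t=12  I5 RO, I6→DivU
t=13  I5 EX, I6 RO
t=14  I3 EX, I5 WR R0
t=15  I3 WR R4
t=16  I4 RO, I7→MulU
t=18  I4 EX
t=19  I4 WR R1
t=20  I6 EX
t=21  I6 WR R5
t=22  I7 RO
t=25  I7 EX
t=26  I7 WR R6

cycle = 26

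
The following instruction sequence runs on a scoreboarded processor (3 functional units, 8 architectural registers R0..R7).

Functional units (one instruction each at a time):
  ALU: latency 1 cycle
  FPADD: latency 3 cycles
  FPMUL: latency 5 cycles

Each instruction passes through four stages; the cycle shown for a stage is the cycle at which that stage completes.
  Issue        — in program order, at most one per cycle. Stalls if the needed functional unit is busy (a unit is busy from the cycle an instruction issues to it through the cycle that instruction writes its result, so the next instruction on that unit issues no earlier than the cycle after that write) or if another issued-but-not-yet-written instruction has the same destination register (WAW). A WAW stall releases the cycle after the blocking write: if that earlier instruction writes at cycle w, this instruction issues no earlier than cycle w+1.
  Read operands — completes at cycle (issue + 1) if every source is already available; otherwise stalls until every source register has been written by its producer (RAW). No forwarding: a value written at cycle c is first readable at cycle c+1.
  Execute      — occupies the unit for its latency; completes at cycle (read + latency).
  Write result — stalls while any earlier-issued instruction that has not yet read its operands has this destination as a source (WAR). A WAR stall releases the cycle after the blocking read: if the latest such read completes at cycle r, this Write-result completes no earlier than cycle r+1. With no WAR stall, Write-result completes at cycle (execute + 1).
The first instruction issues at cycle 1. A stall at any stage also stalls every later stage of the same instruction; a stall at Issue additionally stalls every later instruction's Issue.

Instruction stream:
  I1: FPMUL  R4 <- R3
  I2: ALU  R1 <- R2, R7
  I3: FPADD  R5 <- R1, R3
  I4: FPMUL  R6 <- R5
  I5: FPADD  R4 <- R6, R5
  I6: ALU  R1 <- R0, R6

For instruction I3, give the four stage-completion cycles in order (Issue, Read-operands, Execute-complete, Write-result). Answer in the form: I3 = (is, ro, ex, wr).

I3 = (3, 6, 9, 10)

  I1 | 1 | 2 | 7 | 8
  I2 | 2 | 3 | 4 | 5
  I3 | 3 | 6 | 9 | 10   RAW R1: wait I2 write@5
  I4 | 9 | 11 | 16 | 17   struct: FPMUL busy until I1 writes@8 · RAW R5: wait I3 write@10
  I5 | 11 | 18 | 21 | 22   struct: FPADD busy until I3 writes@10 · RAW R6: wait I4 write@17
  I6 | 12 | 18 | 19 | 20   RAW R6: wait I4 write@17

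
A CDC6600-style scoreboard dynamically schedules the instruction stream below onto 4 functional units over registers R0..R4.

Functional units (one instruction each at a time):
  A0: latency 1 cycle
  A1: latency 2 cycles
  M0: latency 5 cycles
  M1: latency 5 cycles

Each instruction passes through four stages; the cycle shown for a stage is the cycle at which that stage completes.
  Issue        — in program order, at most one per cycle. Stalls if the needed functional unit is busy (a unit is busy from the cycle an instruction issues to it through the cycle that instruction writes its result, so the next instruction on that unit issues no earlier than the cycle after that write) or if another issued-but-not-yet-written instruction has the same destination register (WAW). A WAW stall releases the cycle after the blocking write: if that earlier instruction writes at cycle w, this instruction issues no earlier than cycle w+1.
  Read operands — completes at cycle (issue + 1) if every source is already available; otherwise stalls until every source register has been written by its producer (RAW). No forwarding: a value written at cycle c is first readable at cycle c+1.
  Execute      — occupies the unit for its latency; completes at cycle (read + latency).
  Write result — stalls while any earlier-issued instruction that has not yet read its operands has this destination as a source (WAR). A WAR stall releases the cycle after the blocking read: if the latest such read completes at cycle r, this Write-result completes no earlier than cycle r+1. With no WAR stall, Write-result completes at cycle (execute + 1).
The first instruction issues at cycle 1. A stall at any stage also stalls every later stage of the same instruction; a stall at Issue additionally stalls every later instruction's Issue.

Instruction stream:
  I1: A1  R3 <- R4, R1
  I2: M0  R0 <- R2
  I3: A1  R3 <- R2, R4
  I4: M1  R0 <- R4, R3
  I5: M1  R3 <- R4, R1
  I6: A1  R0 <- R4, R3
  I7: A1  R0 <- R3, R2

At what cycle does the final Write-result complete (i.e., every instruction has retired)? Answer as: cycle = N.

cycle = 34

t=1  I1 issues→A1
t=2  I1 reads; I2 issues→M0
t=3  I2 reads
t=4  I1 exec-done
t=5  I1 writes R3
t=6  I3 issues→A1
t=7  I3 reads
t=8  I2 exec-done
t=9  I2 writes R0; I3 exec-done
t=10  I3 writes R3; I4 issues→M1
t=11  I4 reads
t=16  I4 exec-done
t=17  I4 writes R0
t=18  I5 issues→M1
t=19  I5 reads; I6 issues→A1
t=24  I5 exec-done
t=25  I5 writes R3
t=26  I6 reads
t=28  I6 exec-done
t=29  I6 writes R0
t=30  I7 issues→A1
t=31  I7 reads
t=33  I7 exec-done
t=34  I7 writes R0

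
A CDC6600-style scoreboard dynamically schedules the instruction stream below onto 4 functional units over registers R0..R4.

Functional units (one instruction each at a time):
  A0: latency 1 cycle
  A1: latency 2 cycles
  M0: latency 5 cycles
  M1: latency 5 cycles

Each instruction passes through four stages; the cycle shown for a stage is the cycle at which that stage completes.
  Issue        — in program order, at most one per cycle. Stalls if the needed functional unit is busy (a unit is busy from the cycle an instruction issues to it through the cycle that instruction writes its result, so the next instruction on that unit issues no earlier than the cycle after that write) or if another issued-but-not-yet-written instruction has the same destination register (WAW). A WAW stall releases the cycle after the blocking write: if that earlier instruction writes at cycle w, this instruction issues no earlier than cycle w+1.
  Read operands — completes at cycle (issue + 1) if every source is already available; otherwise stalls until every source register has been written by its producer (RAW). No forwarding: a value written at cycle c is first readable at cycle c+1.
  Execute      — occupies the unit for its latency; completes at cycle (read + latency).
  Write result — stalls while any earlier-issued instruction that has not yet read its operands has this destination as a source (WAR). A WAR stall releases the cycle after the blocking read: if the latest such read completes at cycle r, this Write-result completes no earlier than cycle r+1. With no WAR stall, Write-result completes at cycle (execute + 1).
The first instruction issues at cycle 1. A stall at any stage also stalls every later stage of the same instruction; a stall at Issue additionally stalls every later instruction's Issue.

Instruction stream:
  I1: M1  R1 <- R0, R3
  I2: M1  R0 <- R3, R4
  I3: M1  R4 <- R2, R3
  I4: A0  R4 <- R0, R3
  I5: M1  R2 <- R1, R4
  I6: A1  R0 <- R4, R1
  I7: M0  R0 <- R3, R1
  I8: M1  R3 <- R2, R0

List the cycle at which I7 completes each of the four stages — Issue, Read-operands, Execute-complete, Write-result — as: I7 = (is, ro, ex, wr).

  I1 | 1 | 2 | 7 | 8
  I2 | 9 | 10 | 15 | 16   struct: M1 busy until I1 writes@8
  I3 | 17 | 18 | 23 | 24   struct: M1 busy until I2 writes@16
  I4 | 25 | 26 | 27 | 28   WAW R4: wait I3 write@24
  I5 | 26 | 29 | 34 | 35   RAW R4: wait I4 write@28
  I6 | 27 | 29 | 31 | 32   RAW R4: wait I4 write@28
  I7 | 33 | 34 | 39 | 40   WAW R0: wait I6 write@32
  I8 | 36 | 41 | 46 | 47   struct: M1 busy until I5 writes@35 · RAW R0: wait I7 write@40

I7 = (33, 34, 39, 40)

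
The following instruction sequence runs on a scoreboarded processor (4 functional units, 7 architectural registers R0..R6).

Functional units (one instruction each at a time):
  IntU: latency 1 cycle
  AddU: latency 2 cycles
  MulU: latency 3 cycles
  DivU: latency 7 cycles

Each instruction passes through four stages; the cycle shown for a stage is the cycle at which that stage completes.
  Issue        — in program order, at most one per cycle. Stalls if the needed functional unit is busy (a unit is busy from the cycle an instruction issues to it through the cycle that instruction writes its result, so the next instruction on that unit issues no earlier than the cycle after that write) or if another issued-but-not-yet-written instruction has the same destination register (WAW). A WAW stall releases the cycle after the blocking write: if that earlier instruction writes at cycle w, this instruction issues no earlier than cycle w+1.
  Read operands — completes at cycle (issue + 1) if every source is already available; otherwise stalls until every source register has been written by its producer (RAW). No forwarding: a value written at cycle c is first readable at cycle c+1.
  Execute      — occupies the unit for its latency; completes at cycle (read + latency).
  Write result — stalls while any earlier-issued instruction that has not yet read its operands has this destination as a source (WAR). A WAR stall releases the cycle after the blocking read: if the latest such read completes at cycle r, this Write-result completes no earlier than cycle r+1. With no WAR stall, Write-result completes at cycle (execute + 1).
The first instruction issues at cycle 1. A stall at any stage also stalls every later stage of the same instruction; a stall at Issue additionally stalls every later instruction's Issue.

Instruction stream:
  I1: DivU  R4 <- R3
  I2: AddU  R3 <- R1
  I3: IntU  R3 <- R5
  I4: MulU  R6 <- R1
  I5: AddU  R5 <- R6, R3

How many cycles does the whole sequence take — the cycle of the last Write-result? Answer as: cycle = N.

I1: IS=1 RO=2 EX=9 WR=10
I2: IS=2 RO=3 EX=5 WR=6
I3: IS=7 RO=8 EX=9 WR=10  [WAW R3: wait I2 write@6]
I4: IS=8 RO=9 EX=12 WR=13
I5: IS=9 RO=14 EX=16 WR=17  [RAW R6: wait I4 write@13]

cycle = 17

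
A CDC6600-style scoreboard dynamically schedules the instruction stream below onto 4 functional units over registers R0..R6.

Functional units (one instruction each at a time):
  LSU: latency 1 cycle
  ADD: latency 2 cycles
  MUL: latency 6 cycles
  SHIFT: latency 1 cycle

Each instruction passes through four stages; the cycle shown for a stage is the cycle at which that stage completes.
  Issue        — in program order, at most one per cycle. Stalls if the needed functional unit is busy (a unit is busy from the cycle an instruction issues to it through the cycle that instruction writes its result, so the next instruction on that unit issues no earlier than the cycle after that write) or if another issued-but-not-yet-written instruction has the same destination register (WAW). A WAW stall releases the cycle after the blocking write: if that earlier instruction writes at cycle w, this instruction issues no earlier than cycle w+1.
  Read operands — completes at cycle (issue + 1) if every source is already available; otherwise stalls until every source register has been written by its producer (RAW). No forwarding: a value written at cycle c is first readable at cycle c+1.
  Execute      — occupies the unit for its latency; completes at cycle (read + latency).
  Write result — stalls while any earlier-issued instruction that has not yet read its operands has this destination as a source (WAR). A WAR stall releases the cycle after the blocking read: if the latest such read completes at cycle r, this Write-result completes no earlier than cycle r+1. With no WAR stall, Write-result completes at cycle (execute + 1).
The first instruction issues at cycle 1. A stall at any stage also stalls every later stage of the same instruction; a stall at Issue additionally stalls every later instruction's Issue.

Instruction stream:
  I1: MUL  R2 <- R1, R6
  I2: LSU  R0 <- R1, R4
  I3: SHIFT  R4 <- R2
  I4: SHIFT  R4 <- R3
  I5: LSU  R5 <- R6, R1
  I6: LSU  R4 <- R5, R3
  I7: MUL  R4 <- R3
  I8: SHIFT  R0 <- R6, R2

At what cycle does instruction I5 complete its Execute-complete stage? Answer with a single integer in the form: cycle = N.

c1: I1→MUL
c2: I1 RO; I2→LSU
c3: I2 RO; I3→SHIFT
c4: I2 EX
c5: I2 WR R0
c8: I1 EX
c9: I1 WR R2
c10: I3 RO
c11: I3 EX
c12: I3 WR R4
c13: I4→SHIFT
c14: I4 RO; I5→LSU
c15: I4 EX; I5 RO
c16: I4 WR R4; I5 EX
c17: I5 WR R5
c18: I6→LSU
c19: I6 RO
c20: I6 EX
c21: I6 WR R4
c22: I7→MUL
c23: I7 RO; I8→SHIFT
c24: I8 RO
c25: I8 EX
c26: I8 WR R0
c29: I7 EX
c30: I7 WR R4

cycle = 16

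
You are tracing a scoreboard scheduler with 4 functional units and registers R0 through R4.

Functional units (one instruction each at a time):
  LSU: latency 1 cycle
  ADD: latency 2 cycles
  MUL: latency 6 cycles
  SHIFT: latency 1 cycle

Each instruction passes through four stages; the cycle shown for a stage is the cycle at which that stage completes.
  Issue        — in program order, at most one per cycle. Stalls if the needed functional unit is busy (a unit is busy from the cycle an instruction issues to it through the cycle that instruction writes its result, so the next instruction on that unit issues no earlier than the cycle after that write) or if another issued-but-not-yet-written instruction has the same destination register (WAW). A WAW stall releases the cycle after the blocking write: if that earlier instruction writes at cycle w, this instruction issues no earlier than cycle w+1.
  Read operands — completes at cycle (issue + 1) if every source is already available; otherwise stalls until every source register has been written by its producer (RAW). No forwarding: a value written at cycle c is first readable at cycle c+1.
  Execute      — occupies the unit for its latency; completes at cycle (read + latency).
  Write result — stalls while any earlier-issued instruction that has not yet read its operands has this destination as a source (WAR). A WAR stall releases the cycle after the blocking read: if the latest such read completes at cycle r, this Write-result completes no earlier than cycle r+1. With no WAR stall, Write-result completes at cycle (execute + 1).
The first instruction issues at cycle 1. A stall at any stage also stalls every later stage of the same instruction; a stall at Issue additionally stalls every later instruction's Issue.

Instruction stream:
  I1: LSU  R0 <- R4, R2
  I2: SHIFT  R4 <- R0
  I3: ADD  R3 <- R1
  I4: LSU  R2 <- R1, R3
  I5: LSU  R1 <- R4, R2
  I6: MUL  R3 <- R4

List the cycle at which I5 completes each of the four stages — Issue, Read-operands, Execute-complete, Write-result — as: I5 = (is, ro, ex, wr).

I1: IS=1 RO=2 EX=3 WR=4
I2: IS=2 RO=5 EX=6 WR=7  [RAW R0: wait I1 write@4]
I3: IS=3 RO=4 EX=6 WR=7
I4: IS=5 RO=8 EX=9 WR=10  [struct: LSU busy until I1 writes@4; RAW R3: wait I3 write@7]
I5: IS=11 RO=12 EX=13 WR=14  [struct: LSU busy until I4 writes@10]
I6: IS=12 RO=13 EX=19 WR=20

I5 = (11, 12, 13, 14)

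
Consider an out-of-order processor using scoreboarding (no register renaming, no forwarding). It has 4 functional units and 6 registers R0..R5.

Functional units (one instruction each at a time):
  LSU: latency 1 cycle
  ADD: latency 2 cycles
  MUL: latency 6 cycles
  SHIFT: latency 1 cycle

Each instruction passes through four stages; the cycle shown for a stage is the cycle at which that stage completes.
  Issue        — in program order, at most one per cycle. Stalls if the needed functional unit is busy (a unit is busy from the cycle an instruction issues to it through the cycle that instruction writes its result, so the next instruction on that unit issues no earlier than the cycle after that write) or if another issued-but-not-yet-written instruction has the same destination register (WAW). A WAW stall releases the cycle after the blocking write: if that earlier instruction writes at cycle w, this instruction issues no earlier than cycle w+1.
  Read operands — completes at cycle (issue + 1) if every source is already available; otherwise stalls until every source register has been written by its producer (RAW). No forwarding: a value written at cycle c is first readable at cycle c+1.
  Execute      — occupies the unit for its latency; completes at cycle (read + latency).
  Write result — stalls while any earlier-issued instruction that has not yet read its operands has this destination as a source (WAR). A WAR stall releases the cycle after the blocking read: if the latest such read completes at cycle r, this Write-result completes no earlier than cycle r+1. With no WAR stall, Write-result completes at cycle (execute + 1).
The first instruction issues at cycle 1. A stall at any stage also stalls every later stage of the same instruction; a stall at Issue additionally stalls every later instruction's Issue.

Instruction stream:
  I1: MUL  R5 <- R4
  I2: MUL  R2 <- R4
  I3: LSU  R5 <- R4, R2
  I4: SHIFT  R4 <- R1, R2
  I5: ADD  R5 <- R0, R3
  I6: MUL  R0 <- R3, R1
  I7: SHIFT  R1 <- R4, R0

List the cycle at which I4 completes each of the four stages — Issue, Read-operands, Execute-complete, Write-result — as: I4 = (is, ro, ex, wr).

I4 = (12, 19, 20, 21)

  I1 | 1 | 2 | 8 | 9
  I2 | 10 | 11 | 17 | 18   struct: MUL busy until I1 writes@9
  I3 | 11 | 19 | 20 | 21   RAW R2: wait I2 write@18
  I4 | 12 | 19 | 20 | 21   RAW R2: wait I2 write@18
  I5 | 22 | 23 | 25 | 26   WAW R5: wait I3 write@21
  I6 | 23 | 24 | 30 | 31
  I7 | 24 | 32 | 33 | 34   RAW R0: wait I6 write@31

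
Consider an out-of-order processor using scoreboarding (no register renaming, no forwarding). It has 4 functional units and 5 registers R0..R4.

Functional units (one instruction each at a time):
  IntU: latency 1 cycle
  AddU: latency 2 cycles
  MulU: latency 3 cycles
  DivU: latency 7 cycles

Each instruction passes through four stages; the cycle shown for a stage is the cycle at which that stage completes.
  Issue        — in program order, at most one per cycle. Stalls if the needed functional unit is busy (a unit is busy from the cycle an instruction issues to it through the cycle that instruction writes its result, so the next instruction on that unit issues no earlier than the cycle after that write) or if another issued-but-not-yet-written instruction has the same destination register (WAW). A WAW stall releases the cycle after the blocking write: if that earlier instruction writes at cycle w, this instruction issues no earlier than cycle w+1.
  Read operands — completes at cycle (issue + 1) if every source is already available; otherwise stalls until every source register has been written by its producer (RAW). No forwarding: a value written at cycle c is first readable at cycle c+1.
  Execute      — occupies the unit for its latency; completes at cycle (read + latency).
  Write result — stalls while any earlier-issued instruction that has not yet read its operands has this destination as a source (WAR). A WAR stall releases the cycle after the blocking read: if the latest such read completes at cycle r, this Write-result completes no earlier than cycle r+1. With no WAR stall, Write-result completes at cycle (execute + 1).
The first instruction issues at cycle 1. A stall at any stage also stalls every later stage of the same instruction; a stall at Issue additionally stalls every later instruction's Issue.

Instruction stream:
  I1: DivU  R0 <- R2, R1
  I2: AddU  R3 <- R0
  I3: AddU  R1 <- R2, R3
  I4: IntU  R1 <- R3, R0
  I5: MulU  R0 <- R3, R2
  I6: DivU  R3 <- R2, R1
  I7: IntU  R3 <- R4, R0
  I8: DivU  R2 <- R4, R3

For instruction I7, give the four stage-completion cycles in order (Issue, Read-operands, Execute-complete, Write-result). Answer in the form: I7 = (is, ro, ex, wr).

cycle 1: I1 issues→DivU
cycle 2: I1 reads | I2 issues→AddU
cycle 9: I1 exec-done
cycle 10: I1 writes R0
cycle 11: I2 reads
cycle 13: I2 exec-done
cycle 14: I2 writes R3
cycle 15: I3 issues→AddU
cycle 16: I3 reads
cycle 18: I3 exec-done
cycle 19: I3 writes R1
cycle 20: I4 issues→IntU
cycle 21: I4 reads | I5 issues→MulU
cycle 22: I4 exec-done | I5 reads | I6 issues→DivU
cycle 23: I4 writes R1
cycle 24: I6 reads
cycle 25: I5 exec-done
cycle 26: I5 writes R0
cycle 31: I6 exec-done
cycle 32: I6 writes R3
cycle 33: I7 issues→IntU
cycle 34: I7 reads | I8 issues→DivU
cycle 35: I7 exec-done
cycle 36: I7 writes R3
cycle 37: I8 reads
cycle 44: I8 exec-done
cycle 45: I8 writes R2

I7 = (33, 34, 35, 36)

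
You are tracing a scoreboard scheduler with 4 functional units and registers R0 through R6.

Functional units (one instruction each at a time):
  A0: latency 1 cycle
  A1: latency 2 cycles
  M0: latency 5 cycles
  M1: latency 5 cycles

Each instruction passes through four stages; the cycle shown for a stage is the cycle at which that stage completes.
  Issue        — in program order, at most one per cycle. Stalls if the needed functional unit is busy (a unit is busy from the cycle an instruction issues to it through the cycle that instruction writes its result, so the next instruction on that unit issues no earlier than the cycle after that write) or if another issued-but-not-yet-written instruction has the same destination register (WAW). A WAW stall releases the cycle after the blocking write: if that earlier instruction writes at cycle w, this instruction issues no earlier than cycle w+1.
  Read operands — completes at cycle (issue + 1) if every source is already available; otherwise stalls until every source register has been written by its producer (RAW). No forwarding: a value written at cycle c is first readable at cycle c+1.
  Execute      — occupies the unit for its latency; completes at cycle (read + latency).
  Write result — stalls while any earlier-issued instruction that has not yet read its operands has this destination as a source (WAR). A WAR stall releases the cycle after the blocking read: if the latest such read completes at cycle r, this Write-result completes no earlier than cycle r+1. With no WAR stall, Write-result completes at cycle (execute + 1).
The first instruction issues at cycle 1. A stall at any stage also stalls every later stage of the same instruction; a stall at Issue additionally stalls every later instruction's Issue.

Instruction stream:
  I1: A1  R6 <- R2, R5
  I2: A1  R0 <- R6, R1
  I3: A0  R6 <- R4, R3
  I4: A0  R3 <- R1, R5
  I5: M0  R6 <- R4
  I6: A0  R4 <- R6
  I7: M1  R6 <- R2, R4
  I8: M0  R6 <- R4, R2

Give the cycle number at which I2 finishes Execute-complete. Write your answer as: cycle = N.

1) issue 1, read 2, done 4, write 5
2) issue 6, read 7, done 9, write 10  <struct: A1 busy until I1 writes@5>
3) issue 7, read 8, done 9, write 10
4) issue 11, read 12, done 13, write 14  <struct: A0 busy until I3 writes@10>
5) issue 12, read 13, done 18, write 19
6) issue 15, read 20, done 21, write 22  <struct: A0 busy until I4 writes@14 / RAW R6: wait I5 write@19>
7) issue 20, read 23, done 28, write 29  <WAW R6: wait I5 write@19 / RAW R4: wait I6 write@22>
8) issue 30, read 31, done 36, write 37  <WAW R6: wait I7 write@29>

cycle = 9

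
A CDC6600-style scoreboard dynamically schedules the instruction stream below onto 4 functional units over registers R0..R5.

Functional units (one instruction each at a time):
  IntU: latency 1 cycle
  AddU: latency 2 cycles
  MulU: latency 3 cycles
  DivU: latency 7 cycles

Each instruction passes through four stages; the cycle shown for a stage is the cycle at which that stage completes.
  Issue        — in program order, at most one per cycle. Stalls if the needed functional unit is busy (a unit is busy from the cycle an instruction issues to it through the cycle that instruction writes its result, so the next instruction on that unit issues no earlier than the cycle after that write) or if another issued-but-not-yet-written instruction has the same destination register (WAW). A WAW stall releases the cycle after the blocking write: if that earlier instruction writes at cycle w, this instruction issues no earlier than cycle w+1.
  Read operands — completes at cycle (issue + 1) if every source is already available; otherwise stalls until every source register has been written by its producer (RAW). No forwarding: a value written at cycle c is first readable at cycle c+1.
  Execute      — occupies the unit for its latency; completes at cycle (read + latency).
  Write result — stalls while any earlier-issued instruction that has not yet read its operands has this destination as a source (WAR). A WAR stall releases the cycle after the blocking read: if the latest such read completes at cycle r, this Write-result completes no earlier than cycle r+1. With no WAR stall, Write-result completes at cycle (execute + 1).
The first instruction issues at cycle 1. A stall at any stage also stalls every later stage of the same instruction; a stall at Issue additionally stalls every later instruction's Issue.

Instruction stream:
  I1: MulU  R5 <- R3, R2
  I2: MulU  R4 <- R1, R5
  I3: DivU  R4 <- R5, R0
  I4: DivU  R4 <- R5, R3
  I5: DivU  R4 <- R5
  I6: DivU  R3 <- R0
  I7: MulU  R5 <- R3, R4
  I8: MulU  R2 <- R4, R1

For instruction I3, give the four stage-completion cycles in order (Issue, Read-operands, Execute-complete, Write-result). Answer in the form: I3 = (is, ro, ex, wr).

c1: I1→MulU
c2: I1 RO
c5: I1 EX
c6: I1 WR R5
c7: I2→MulU
c8: I2 RO
c11: I2 EX
c12: I2 WR R4
c13: I3→DivU
c14: I3 RO
c21: I3 EX
c22: I3 WR R4
c23: I4→DivU
c24: I4 RO
c31: I4 EX
c32: I4 WR R4
c33: I5→DivU
c34: I5 RO
c41: I5 EX
c42: I5 WR R4
c43: I6→DivU
c44: I6 RO | I7→MulU
c51: I6 EX
c52: I6 WR R3
c53: I7 RO
c56: I7 EX
c57: I7 WR R5
c58: I8→MulU
c59: I8 RO
c62: I8 EX
c63: I8 WR R2

I3 = (13, 14, 21, 22)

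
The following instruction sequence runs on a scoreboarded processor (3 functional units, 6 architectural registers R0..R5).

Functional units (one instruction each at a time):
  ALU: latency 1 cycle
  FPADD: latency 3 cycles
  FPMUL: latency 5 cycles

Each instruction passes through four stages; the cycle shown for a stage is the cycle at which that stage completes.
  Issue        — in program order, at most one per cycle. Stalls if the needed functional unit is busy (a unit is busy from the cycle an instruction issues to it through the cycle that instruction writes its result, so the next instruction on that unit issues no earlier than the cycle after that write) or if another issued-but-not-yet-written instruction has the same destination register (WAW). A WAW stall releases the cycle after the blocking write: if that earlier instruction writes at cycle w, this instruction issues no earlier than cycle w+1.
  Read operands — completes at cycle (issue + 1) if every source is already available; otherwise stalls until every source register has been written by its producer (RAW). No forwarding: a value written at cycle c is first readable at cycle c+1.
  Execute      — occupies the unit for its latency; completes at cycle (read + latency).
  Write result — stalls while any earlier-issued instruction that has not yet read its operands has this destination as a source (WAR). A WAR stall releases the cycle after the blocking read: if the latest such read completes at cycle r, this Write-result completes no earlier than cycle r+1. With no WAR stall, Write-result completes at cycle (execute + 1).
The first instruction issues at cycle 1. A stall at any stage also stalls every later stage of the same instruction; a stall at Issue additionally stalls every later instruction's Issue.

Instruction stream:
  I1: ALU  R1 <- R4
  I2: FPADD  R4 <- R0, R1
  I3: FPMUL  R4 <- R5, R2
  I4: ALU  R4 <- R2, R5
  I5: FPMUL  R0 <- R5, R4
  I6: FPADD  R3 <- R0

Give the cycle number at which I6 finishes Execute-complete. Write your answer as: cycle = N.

t=1  I1 dispatched to ALU
t=2  I1 operands ready; I2 dispatched to FPADD
t=3  I1 complete
t=4  R1←I1
t=5  I2 operands ready
t=8  I2 complete
t=9  R4←I2
t=10  I3 dispatched to FPMUL
t=11  I3 operands ready
t=16  I3 complete
t=17  R4←I3
t=18  I4 dispatched to ALU
t=19  I4 operands ready; I5 dispatched to FPMUL
t=20  I4 complete; I6 dispatched to FPADD
t=21  R4←I4
t=22  I5 operands ready
t=27  I5 complete
t=28  R0←I5
t=29  I6 operands ready
t=32  I6 complete
t=33  R3←I6

cycle = 32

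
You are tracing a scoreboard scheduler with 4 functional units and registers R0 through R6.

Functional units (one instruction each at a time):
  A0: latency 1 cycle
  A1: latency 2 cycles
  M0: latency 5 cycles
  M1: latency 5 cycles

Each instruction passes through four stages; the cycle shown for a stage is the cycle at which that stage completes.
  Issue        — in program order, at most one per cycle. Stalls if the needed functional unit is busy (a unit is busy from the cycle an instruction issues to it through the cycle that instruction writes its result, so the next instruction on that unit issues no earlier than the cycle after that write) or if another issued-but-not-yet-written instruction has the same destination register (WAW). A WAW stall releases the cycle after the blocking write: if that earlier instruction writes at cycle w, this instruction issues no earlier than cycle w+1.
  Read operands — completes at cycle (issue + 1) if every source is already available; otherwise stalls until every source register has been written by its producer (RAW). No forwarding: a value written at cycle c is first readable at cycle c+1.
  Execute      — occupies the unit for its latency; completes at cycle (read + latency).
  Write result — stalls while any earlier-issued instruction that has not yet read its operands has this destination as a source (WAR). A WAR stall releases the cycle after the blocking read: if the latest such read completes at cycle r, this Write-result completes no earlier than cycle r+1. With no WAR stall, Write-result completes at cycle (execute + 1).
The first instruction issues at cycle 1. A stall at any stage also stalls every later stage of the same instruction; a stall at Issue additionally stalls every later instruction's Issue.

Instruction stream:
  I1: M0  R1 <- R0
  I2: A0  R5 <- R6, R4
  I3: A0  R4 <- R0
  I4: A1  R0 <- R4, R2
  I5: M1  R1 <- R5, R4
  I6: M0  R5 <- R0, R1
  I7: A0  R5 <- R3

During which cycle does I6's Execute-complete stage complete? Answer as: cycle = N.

1) issue 1, read 2, done 7, write 8
2) issue 2, read 3, done 4, write 5
3) issue 6, read 7, done 8, write 9  <struct: A0 busy until I2 writes@5>
4) issue 7, read 10, done 12, write 13  <RAW R4: wait I3 write@9>
5) issue 9, read 10, done 15, write 16  <WAW R1: wait I1 write@8>
6) issue 10, read 17, done 22, write 23  <RAW R1: wait I5 write@16>
7) issue 24, read 25, done 26, write 27  <WAW R5: wait I6 write@23>

cycle = 22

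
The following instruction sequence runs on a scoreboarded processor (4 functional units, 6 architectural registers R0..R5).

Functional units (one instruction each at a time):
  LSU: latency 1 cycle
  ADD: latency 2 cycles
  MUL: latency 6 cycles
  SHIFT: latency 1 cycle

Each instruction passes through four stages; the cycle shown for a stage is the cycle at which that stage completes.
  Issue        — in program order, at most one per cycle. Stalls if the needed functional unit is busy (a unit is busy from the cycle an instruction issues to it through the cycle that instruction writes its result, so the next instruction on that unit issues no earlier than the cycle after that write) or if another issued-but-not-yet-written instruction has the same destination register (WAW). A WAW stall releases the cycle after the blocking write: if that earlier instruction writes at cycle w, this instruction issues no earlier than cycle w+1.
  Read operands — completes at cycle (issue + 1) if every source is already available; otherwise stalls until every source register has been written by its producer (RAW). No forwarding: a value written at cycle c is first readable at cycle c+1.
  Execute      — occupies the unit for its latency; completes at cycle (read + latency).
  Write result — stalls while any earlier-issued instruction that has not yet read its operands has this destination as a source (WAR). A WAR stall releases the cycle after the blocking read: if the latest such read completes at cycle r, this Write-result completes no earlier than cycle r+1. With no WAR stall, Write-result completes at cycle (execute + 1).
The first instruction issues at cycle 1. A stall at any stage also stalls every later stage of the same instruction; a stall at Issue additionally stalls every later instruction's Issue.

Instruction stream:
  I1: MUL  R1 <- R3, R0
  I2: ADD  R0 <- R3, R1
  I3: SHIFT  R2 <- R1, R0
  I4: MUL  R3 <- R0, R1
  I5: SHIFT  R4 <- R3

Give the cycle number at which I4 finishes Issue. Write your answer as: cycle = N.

cycle 1: I1→MUL
cycle 2: I1 RO; I2→ADD
cycle 3: I3→SHIFT
cycle 8: I1 EX
cycle 9: I1 WR R1
cycle 10: I2 RO; I4→MUL
cycle 12: I2 EX
cycle 13: I2 WR R0
cycle 14: I3 RO; I4 RO
cycle 15: I3 EX
cycle 16: I3 WR R2
cycle 17: I5→SHIFT
cycle 20: I4 EX
cycle 21: I4 WR R3
cycle 22: I5 RO
cycle 23: I5 EX
cycle 24: I5 WR R4

cycle = 10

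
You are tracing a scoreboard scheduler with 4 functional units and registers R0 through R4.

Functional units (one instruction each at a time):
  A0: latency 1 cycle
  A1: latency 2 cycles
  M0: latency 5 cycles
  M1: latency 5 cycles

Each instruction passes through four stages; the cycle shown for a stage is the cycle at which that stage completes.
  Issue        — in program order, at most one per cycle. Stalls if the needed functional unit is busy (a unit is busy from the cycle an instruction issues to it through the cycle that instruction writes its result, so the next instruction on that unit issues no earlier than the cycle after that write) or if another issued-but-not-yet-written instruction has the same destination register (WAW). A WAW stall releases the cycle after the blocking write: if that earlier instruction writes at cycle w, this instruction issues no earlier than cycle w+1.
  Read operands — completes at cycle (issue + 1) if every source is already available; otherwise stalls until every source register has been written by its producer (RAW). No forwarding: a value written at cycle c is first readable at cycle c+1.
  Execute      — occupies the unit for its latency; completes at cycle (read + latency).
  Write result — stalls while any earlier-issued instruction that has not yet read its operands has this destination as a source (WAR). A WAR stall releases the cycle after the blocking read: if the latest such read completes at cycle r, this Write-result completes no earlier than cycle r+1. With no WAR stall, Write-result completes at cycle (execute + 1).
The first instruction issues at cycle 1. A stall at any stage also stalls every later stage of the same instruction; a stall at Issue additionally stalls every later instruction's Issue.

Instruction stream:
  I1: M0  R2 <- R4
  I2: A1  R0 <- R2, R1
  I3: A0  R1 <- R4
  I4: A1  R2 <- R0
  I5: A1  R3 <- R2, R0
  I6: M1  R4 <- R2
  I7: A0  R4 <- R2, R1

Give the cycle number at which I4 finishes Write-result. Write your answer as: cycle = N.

cycle = 17

I1 -> (1, 2, 7, 8)
I2 -> (2, 9, 11, 12)  // RAW R2: wait I1 write@8
I3 -> (3, 4, 5, 10)  // WAR R1: wait I2 read@9
I4 -> (13, 14, 16, 17)  // struct: A1 busy until I2 writes@12
I5 -> (18, 19, 21, 22)  // struct: A1 busy until I4 writes@17
I6 -> (19, 20, 25, 26)
I7 -> (27, 28, 29, 30)  // WAW R4: wait I6 write@26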